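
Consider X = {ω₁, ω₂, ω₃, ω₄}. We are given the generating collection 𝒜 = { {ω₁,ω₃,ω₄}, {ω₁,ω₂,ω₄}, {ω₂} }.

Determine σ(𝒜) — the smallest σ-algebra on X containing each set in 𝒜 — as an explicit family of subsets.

|σ(𝒜)| = 8.  σ(𝒜) = { ∅, {ω₂}, {ω₃}, {ω₁,ω₄}, {ω₂,ω₃}, {ω₁,ω₂,ω₄}, {ω₁,ω₃,ω₄}, X }

Derivation:
Seed the family with 𝒜 together with ∅ and X: { ∅, {ω₂}, {ω₁,ω₂,ω₄}, {ω₁,ω₃,ω₄}, X }.
Iteration 1: 1 new —
  {ω₃}  = {ω₁,ω₂,ω₄}ᶜ
  — 6 sets.
Iteration 2. New:
  {ω₂,ω₃}  = {ω₃} ∪ {ω₂}
  — 7 sets.
Iteration 3. New:
  {ω₁,ω₄}  = {ω₂,ω₃}ᶜ
  — 8 sets.
After Iteration 4 the family is unchanged; done.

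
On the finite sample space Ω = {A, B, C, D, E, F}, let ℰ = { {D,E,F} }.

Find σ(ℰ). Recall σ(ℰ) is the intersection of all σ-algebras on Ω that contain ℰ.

σ(ℰ) (4 sets): { {}, {A,B,C}, {D,E,F}, Ω }

Check:
Take S₀ = ℰ ∪ {∅, Ω} = { {}, {D,E,F}, Ω }.
Round 1. New:
  {A,B,C}  = complement {D,E,F}
  |family| = 4
Round 2: closed — nothing new.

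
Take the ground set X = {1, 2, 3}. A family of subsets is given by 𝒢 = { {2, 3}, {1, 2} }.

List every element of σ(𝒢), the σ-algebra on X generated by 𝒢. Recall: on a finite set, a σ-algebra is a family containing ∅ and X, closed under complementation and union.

Initial family (4 sets): { {}, {1, 2}, {2, 3}, X }.
Pass 1: +2 →
  {1}  = X∖{2, 3}
  {3}  = X∖{1, 2}
Pass 2: 1 new —
  {1, 3}  = {3} ∪ {1}
Pass 3 adds 1:
  {2}  = X∖{1, 3}
Pass 4: already closed under ᶜ and ∪.

σ(𝒢) = { {}, {1}, {2}, {3}, {1, 2}, {1, 3}, {2, 3}, X }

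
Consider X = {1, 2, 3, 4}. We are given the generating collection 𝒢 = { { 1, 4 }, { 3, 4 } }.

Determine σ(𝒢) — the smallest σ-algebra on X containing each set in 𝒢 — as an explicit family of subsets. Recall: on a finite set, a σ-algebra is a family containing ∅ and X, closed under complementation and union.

σ(𝒢) = { {}, { 1 }, { 2 }, { 3 }, { 4 }, { 1, 2 }, { 1, 3 }, { 1, 4 }, { 2, 3 }, { 2, 4 }, { 3, 4 }, { 1, 2, 3 }, { 1, 2, 4 }, { 1, 3, 4 }, { 2, 3, 4 }, X }

Check:
Take S₀ = 𝒢 ∪ {∅, X} = { {}, { 1, 4 }, { 3, 4 }, X }.
Pass 1: +3 →
  { 1, 2 }  = X∖{ 3, 4 }
  { 2, 3 }  = X∖{ 1, 4 }
  { 1, 3, 4 }  = { 3, 4 } ∪ { 1, 4 }
  [7 total]
Pass 2 adds 4:
  { 2 }  = X∖{ 1, 3, 4 }
  { 1, 2, 3 }  = { 2, 3 } ∪ { 1, 2 }
  { 1, 2, 4 }  = { 1, 4 } ∪ { 1, 2 }
  { 2, 3, 4 }  = { 3, 4 } ∪ { 2, 3 }
  [11 total]
Pass 3 (3 new):
  { 1 }  = X∖{ 2, 3, 4 }
  { 3 }  = X∖{ 1, 2, 4 }
  { 4 }  = X∖{ 1, 2, 3 }
  [14 total]
Pass 4: +2 →
  { 1, 3 }  = { 3 } ∪ { 1 }
  { 2, 4 }  = { 4 } ∪ { 2 }
  [16 total]
Pass 5: no new sets; the family is a σ-algebra.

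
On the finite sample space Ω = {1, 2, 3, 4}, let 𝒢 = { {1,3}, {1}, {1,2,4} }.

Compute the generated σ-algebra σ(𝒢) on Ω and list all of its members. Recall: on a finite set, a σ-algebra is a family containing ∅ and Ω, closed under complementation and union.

σ(𝒢) (8 sets): { ∅, {1}, {3}, {1,3}, {2,4}, {1,2,4}, {2,3,4}, Ω }

Working:
Start: 𝒢 ∪ {∅, Ω} = { ∅, {1}, {1,3}, {1,2,4}, Ω }.
Iteration 1. New:
  {3}  = complement {1,2,4}
  {2,4}  = complement {1,3}
  {2,3,4}  = complement {1}
  [8 total]
Iteration 2: closed — nothing new.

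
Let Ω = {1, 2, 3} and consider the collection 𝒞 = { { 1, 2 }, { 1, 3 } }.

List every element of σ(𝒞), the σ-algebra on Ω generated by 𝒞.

σ(𝒞) = { ∅, { 1 }, { 2 }, { 3 }, { 1, 2 }, { 1, 3 }, { 2, 3 }, Ω }

Working:
Initial family (4 sets): { ∅, { 1, 2 }, { 1, 3 }, Ω }.
Step 1: 2 new —
  { 2 }  = ᶜ of { 1, 3 }
  { 3 }  = ᶜ of { 1, 2 }
  (now 6)
Step 2: +1 →
  { 2, 3 }  = { 3 } ∪ { 2 }
  (now 7)
Step 3 (1 new):
  { 1 }  = ᶜ of { 2, 3 }
  (now 8)
Step 4 adds nothing — fixpoint reached.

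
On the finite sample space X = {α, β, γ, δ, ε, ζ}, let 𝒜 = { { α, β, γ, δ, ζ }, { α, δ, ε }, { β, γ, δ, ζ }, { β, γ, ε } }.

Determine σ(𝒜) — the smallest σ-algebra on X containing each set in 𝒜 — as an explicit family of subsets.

Take S₀ = 𝒜 ∪ {∅, X} = { ∅, { α, δ, ε }, { β, γ, ε }, { β, γ, δ, ζ }, { α, β, γ, δ, ζ }, X }.
Pass 1 (6 new):
  { ε }  = ᶜ of { α, β, γ, δ, ζ }
  { α, ε }  = ᶜ of { β, γ, δ, ζ }
  { α, δ, ζ }  = ᶜ of { β, γ, ε }
  { β, γ, ζ }  = ᶜ of { α, δ, ε }
  { α, β, γ, δ, ε }  = { α, δ, ε } ∪ { β, γ, ε }
  { β, γ, δ, ε, ζ }  = { β, γ, ε } ∪ { β, γ, δ, ζ }
  — 12 sets.
Pass 2 adds 6:
  { α }  = ᶜ of { β, γ, δ, ε, ζ }
  { ζ }  = ᶜ of { α, β, γ, δ, ε }
  { α, β, γ, ε }  = { β, γ, ε } ∪ { α, ε }
  { α, δ, ε, ζ }  = { α, δ, ε } ∪ { α, δ, ζ }
  { β, γ, ε, ζ }  = { β, γ, ζ } ∪ { ε }
  { α, β, γ, ε, ζ }  = { β, γ, ζ } ∪ { α, ε }
  — 18 sets.
Pass 3 adds 8:
  { δ }  = ᶜ of { α, β, γ, ε, ζ }
  { α, δ }  = ᶜ of { β, γ, ε, ζ }
  { α, ζ }  = { α } ∪ { ζ }
  { β, γ }  = ᶜ of { α, δ, ε, ζ }
  { δ, ζ }  = ᶜ of { α, β, γ, ε }
  { ε, ζ }  = { ε } ∪ { ζ }
  { α, ε, ζ }  = { α, ε } ∪ { ζ }
  { α, β, γ, ζ }  = { β, γ, ζ } ∪ { α }
  — 26 sets.
Pass 4: 6 new —
  { δ, ε }  = ᶜ of { α, β, γ, ζ }
  { α, β, γ }  = { α } ∪ { β, γ }
  { β, γ, δ }  = ᶜ of { α, ε, ζ }
  { δ, ε, ζ }  = { ε, ζ } ∪ { δ }
  { α, β, γ, δ }  = ᶜ of { ε, ζ }
  { β, γ, δ, ε }  = ᶜ of { α, ζ }
  — 32 sets.
After Pass 5 the family is unchanged; done.

Therefore σ(𝒜) = { ∅, { α }, { δ }, { ε }, { ζ }, { α, δ }, { α, ε }, { α, ζ }, { β, γ }, { δ, ε }, { δ, ζ }, { ε, ζ }, { α, β, γ }, { α, δ, ε }, { α, δ, ζ }, { α, ε, ζ }, { β, γ, δ }, { β, γ, ε }, { β, γ, ζ }, { δ, ε, ζ }, { α, β, γ, δ }, { α, β, γ, ε }, { α, β, γ, ζ }, { α, δ, ε, ζ }, { β, γ, δ, ε }, { β, γ, δ, ζ }, { β, γ, ε, ζ }, { α, β, γ, δ, ε }, { α, β, γ, δ, ζ }, { α, β, γ, ε, ζ }, { β, γ, δ, ε, ζ }, X } (|σ(𝒜)| = 32).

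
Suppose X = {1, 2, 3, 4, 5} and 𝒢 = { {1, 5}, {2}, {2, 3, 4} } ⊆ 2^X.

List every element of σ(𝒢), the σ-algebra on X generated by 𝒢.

|σ(𝒢)| = 8.  σ(𝒢) = { {}, {2}, {1, 5}, {3, 4}, {1, 2, 5}, {2, 3, 4}, {1, 3, 4, 5}, X }

Derivation:
Start: 𝒢 ∪ {∅, X} = { {}, {2}, {1, 5}, {2, 3, 4}, X }.
Step 1 adds 2:
  {1, 2, 5}  = {1, 5} ∪ {2}
  {1, 3, 4, 5}  = X∖{2}
  [7 total]
Step 2 adds 1:
  {3, 4}  = X∖{1, 2, 5}
  [8 total]
Step 3: no new sets; the family is a σ-algebra.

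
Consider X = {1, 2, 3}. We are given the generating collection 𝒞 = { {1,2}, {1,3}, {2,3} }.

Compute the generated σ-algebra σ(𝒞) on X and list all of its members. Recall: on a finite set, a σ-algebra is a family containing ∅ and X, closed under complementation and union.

σ(𝒞) = { ∅, {1}, {2}, {3}, {1,2}, {1,3}, {2,3}, X }

Trace:
Seed the family with 𝒞 together with ∅ and X: { ∅, {1,2}, {1,3}, {2,3}, X }.
Round 1: +3 →
  {1}  = {2,3}ᶜ
  {2}  = {1,3}ᶜ
  {3}  = {1,2}ᶜ
  (now 8)
Round 2: stable.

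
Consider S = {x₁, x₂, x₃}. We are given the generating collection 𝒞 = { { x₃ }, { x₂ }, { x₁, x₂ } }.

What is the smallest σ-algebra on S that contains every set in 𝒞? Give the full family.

Answer: σ(𝒞) = { ∅, { x₁ }, { x₂ }, { x₃ }, { x₁, x₂ }, { x₁, x₃ }, { x₂, x₃ }, S }

Trace:
Begin from { ∅, { x₂ }, { x₃ }, { x₁, x₂ }, S } (that is, 𝒞 plus ∅ and S).
Step 1. New:
  { x₁, x₃ }  = S∖{ x₂ }
  { x₂, x₃ }  = { x₃ } ∪ { x₂ }
  — 7 sets.
Step 2 (1 new):
  { x₁ }  = S∖{ x₂, x₃ }
  — 8 sets.
Step 3: already closed under ᶜ and ∪.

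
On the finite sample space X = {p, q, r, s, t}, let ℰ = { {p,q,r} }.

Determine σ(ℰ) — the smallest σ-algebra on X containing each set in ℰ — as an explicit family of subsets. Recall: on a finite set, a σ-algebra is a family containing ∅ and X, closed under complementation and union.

Initial family (3 sets): { ∅, {p,q,r}, X }.
Round 1: +1 →
  {s,t}  = complement {p,q,r}
  (now 4)
Round 2: stable.

Hence σ(ℰ) has 4 members: { ∅, {s,t}, {p,q,r}, X }.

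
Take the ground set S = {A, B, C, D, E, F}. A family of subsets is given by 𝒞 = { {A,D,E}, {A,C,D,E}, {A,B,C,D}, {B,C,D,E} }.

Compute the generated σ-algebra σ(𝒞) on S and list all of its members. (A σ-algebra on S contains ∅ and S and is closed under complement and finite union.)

Answer: σ(𝒞) = { ∅, {A}, {B}, {C}, {D}, {E}, {F}, {A,B}, {A,C}, {A,D}, {A,E}, {A,F}, {B,C}, {B,D}, {B,E}, {B,F}, {C,D}, {C,E}, {C,F}, {D,E}, {D,F}, {E,F}, {A,B,C}, {A,B,D}, {A,B,E}, {A,B,F}, {A,C,D}, {A,C,E}, {A,C,F}, {A,D,E}, {A,D,F}, {A,E,F}, {B,C,D}, {B,C,E}, {B,C,F}, {B,D,E}, {B,D,F}, {B,E,F}, {C,D,E}, {C,D,F}, {C,E,F}, {D,E,F}, {A,B,C,D}, {A,B,C,E}, {A,B,C,F}, {A,B,D,E}, {A,B,D,F}, {A,B,E,F}, {A,C,D,E}, {A,C,D,F}, {A,C,E,F}, {A,D,E,F}, {B,C,D,E}, {B,C,D,F}, {B,C,E,F}, {B,D,E,F}, {C,D,E,F}, {A,B,C,D,E}, {A,B,C,D,F}, {A,B,C,E,F}, {A,B,D,E,F}, {A,C,D,E,F}, {B,C,D,E,F}, S }

Derivation:
Begin from { ∅, {A,D,E}, {A,B,C,D}, {A,C,D,E}, {B,C,D,E}, S } (that is, 𝒞 plus ∅ and S).
Pass 1: +5 →
  {A,F}  = {B,C,D,E}ᶜ
  {B,F}  = {A,C,D,E}ᶜ
  {E,F}  = {A,B,C,D}ᶜ
  {B,C,F}  = {A,D,E}ᶜ
  {A,B,C,D,E}  = {A,D,E} ∪ {A,B,C,D}
  [11 total]
Pass 2 adds 11:
  {F}  = {A,B,C,D,E}ᶜ
  {A,B,F}  = {A,F} ∪ {B,F}
  {A,E,F}  = {E,F} ∪ {A,F}
  {B,E,F}  = {E,F} ∪ {B,F}
  {A,B,C,F}  = {A,F} ∪ {B,C,F}
  {A,D,E,F}  = {A,D,E} ∪ {E,F}
  {B,C,E,F}  = {E,F} ∪ {B,C,F}
  {A,B,C,D,F}  = {A,F} ∪ {A,B,C,D}
  {A,B,D,E,F}  = {A,D,E} ∪ {B,F}
  {A,C,D,E,F}  = {E,F} ∪ {A,C,D,E}
  {B,C,D,E,F}  = {E,F} ∪ {B,C,D,E}
  [22 total]
Pass 3: +12 →
  {A}  = {B,C,D,E,F}ᶜ
  {B}  = {A,C,D,E,F}ᶜ
  {C}  = {A,B,D,E,F}ᶜ
  {E}  = {A,B,C,D,F}ᶜ
  {A,D}  = {B,C,E,F}ᶜ
  {B,C}  = {A,D,E,F}ᶜ
  {D,E}  = {A,B,C,F}ᶜ
  {A,C,D}  = {B,E,F}ᶜ
  {B,C,D}  = {A,E,F}ᶜ
  {C,D,E}  = {A,B,F}ᶜ
  {A,B,E,F}  = {E,F} ∪ {A,B,F}
  {A,B,C,E,F}  = {E,F} ∪ {A,B,C,F}
  [34 total]
Pass 4 adds 23:
  {D}  = {A,B,C,E,F}ᶜ
  {A,B}  = {B} ∪ {A}
  {A,C}  = {C} ∪ {A}
  {A,E}  = {E} ∪ {A}
  {B,E}  = {B} ∪ {E}
  {C,D}  = {A,B,E,F}ᶜ
  {C,E}  = {E} ∪ {C}
  {C,F}  = {F} ∪ {C}
  {A,B,C}  = {B,C} ∪ {A}
  {A,B,D}  = {B} ∪ {A,D}
  {A,C,F}  = {A,F} ∪ {C}
  {A,D,F}  = {A,F} ∪ {A,D}
  {B,C,E}  = {E} ∪ {B,C}
  {B,D,E}  = {B} ∪ {D,E}
  {C,E,F}  = {E,F} ∪ {C}
  {D,E,F}  = {E,F} ∪ {D,E}
  {A,B,D,E}  = {A,D,E} ∪ {B}
  {A,B,D,F}  = {B,F} ∪ {A,D}
  {A,C,D,F}  = {A,F} ∪ {A,C,D}
  {A,C,E,F}  = {C} ∪ {A,E,F}
  {B,C,D,F}  = {B,C,D} ∪ {B,C,F}
  {B,D,E,F}  = {B,F} ∪ {D,E}
  {C,D,E,F}  = {C,D,E} ∪ {E,F}
  [57 total]
Pass 5 (7 new):
  {B,D}  = {A,C,E,F}ᶜ
  {D,F}  = {F} ∪ {D}
  {A,B,E}  = {B,E} ∪ {A,E}
  {A,C,E}  = {A,C} ∪ {A,E}
  {B,D,F}  = {B,F} ∪ {D}
  {C,D,F}  = {C,D} ∪ {F}
  {A,B,C,E}  = {B,E} ∪ {A,C}
  [64 total]
Pass 6: closed — nothing new.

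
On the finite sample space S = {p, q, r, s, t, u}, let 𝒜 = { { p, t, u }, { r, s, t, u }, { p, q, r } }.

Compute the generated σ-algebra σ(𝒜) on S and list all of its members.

Start: 𝒜 ∪ {∅, S} = { ∅, { p, q, r }, { p, t, u }, { r, s, t, u }, S }.
Iteration 1: +5 →
  { p, q }  = { r, s, t, u }ᶜ
  { q, r, s }  = { p, t, u }ᶜ
  { s, t, u }  = { p, q, r }ᶜ
  { p, q, r, t, u }  = { p, q, r } ∪ { p, t, u }
  { p, r, s, t, u }  = { p, t, u } ∪ { r, s, t, u }
  (now 10)
Iteration 2 (7 new):
  { q }  = { p, r, s, t, u }ᶜ
  { s }  = { p, q, r, t, u }ᶜ
  { p, q, r, s }  = { p, q, r } ∪ { q, r, s }
  { p, q, t, u }  = { p, q } ∪ { p, t, u }
  { p, s, t, u }  = { p, t, u } ∪ { s, t, u }
  { p, q, s, t, u }  = { p, q } ∪ { s, t, u }
  { q, r, s, t, u }  = { q, r, s } ∪ { r, s, t, u }
  (now 17)
Iteration 3: 8 new —
  { p }  = { q, r, s, t, u }ᶜ
  { r }  = { p, q, s, t, u }ᶜ
  { q, r }  = { p, s, t, u }ᶜ
  { q, s }  = { s } ∪ { q }
  { r, s }  = { p, q, t, u }ᶜ
  { t, u }  = { p, q, r, s }ᶜ
  { p, q, s }  = { p, q } ∪ { s }
  { q, s, t, u }  = { q } ∪ { s, t, u }
  (now 25)
Iteration 4: 7 new —
  { p, r }  = { q, s, t, u }ᶜ
  { p, s }  = { p } ∪ { s }
  { p, r, s }  = { r, s } ∪ { p }
  { q, t, u }  = { t, u } ∪ { q }
  { r, t, u }  = { p, q, s }ᶜ
  { p, r, t, u }  = { q, s }ᶜ
  { q, r, t, u }  = { t, u } ∪ { q, r }
  (now 32)
After Iteration 5 the family is unchanged; done.

σ(𝒜) = { ∅, { p }, { q }, { r }, { s }, { p, q }, { p, r }, { p, s }, { q, r }, { q, s }, { r, s }, { t, u }, { p, q, r }, { p, q, s }, { p, r, s }, { p, t, u }, { q, r, s }, { q, t, u }, { r, t, u }, { s, t, u }, { p, q, r, s }, { p, q, t, u }, { p, r, t, u }, { p, s, t, u }, { q, r, t, u }, { q, s, t, u }, { r, s, t, u }, { p, q, r, t, u }, { p, q, s, t, u }, { p, r, s, t, u }, { q, r, s, t, u }, S }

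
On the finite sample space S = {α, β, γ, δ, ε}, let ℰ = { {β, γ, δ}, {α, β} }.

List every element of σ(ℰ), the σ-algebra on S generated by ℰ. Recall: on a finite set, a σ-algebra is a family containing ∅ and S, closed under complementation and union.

Take S₀ = ℰ ∪ {∅, S} = { {}, {α, β}, {β, γ, δ}, S }.
Round 1 adds 3:
  {α, ε}  = S∖{β, γ, δ}
  {γ, δ, ε}  = S∖{α, β}
  {α, β, γ, δ}  = {α, β} ∪ {β, γ, δ}
  (now 7)
Round 2: 4 new —
  {ε}  = S∖{α, β, γ, δ}
  {α, β, ε}  = {α, β} ∪ {α, ε}
  {α, γ, δ, ε}  = {γ, δ, ε} ∪ {α, ε}
  {β, γ, δ, ε}  = {γ, δ, ε} ∪ {β, γ, δ}
  (now 11)
Round 3 (3 new):
  {α}  = S∖{β, γ, δ, ε}
  {β}  = S∖{α, γ, δ, ε}
  {γ, δ}  = S∖{α, β, ε}
  (now 14)
Round 4 adds 2:
  {β, ε}  = {β} ∪ {ε}
  {α, γ, δ}  = {γ, δ} ∪ {α}
  (now 16)
Round 5 adds nothing — fixpoint reached.

σ(ℰ) = { {}, {α}, {β}, {ε}, {α, β}, {α, ε}, {β, ε}, {γ, δ}, {α, β, ε}, {α, γ, δ}, {β, γ, δ}, {γ, δ, ε}, {α, β, γ, δ}, {α, γ, δ, ε}, {β, γ, δ, ε}, S }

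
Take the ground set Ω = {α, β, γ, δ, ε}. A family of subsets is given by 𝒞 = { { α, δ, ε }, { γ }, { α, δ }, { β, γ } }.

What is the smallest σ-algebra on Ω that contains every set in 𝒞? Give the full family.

σ(𝒞) = { ∅, { β }, { γ }, { ε }, { α, δ }, { β, γ }, { β, ε }, { γ, ε }, { α, β, δ }, { α, γ, δ }, { α, δ, ε }, { β, γ, ε }, { α, β, γ, δ }, { α, β, δ, ε }, { α, γ, δ, ε }, Ω }

Working:
Initial family (6 sets): { ∅, { γ }, { α, δ }, { β, γ }, { α, δ, ε }, Ω }.
Pass 1 adds 5:
  { α, γ, δ }  = { γ } ∪ { α, δ }
  { β, γ, ε }  = { α, δ }ᶜ
  { α, β, γ, δ }  = { α, δ } ∪ { β, γ }
  { α, β, δ, ε }  = { γ }ᶜ
  { α, γ, δ, ε }  = { α, δ, ε } ∪ { γ }
Pass 2 (3 new):
  { β }  = { α, γ, δ, ε }ᶜ
  { ε }  = { α, β, γ, δ }ᶜ
  { β, ε }  = { α, γ, δ }ᶜ
Pass 3 adds 2:
  { γ, ε }  = { γ } ∪ { ε }
  { α, β, δ }  = { α, δ } ∪ { β }
Pass 4: closed — nothing new.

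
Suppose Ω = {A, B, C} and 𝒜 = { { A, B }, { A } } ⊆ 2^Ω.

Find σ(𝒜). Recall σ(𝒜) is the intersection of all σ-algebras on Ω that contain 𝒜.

Initial family (4 sets): { ∅, { A }, { A, B }, Ω }.
Round 1: 2 new —
  { C }  = ᶜ of { A, B }
  { B, C }  = ᶜ of { A }
  [6 total]
Round 2. New:
  { A, C }  = { C } ∪ { A }
  [7 total]
Round 3: +1 →
  { B }  = ᶜ of { A, C }
  [8 total]
Round 4: stable.

σ(𝒜) = { ∅, { A }, { B }, { C }, { A, B }, { A, C }, { B, C }, Ω }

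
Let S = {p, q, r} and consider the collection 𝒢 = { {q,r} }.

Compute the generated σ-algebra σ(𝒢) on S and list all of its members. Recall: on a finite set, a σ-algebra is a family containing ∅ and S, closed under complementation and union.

|σ(𝒢)| = 4.  σ(𝒢) = { {}, {p}, {q,r}, S }

Working:
Start: 𝒢 ∪ {∅, S} = { {}, {q,r}, S }.
Pass 1. New:
  {p}  = S∖{q,r}
  [4 total]
Pass 2: closed — nothing new.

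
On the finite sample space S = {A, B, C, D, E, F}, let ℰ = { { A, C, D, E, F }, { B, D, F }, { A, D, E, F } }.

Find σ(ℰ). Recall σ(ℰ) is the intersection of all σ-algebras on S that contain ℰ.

σ(ℰ) = { {  }, { B }, { C }, { A, E }, { B, C }, { D, F }, { A, B, E }, { A, C, E }, { B, D, F }, { C, D, F }, { A, B, C, E }, { A, D, E, F }, { B, C, D, F }, { A, B, D, E, F }, { A, C, D, E, F }, S }

Working:
Start: ℰ ∪ {∅, S} = { {  }, { B, D, F }, { A, D, E, F }, { A, C, D, E, F }, S }.
Round 1. New:
  { B }  = ᶜ of { A, C, D, E, F }
  { B, C }  = ᶜ of { A, D, E, F }
  { A, C, E }  = ᶜ of { B, D, F }
  { A, B, D, E, F }  = { B, D, F } ∪ { A, D, E, F }
  |family| = 9
Round 2 adds 3:
  { C }  = ᶜ of { A, B, D, E, F }
  { A, B, C, E }  = { A, C, E } ∪ { B }
  { B, C, D, F }  = { B, D, F } ∪ { B, C }
  |family| = 12
Round 3. New:
  { A, E }  = ᶜ of { B, C, D, F }
  { D, F }  = ᶜ of { A, B, C, E }
  |family| = 14
Round 4: +2 →
  { A, B, E }  = { A, E } ∪ { B }
  { C, D, F }  = { C } ∪ { D, F }
  |family| = 16
Round 5: closed — nothing new.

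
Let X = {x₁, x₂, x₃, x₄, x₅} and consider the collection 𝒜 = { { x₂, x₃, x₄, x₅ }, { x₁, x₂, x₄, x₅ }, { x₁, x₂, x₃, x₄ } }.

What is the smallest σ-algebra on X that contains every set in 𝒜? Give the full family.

Begin from { {}, { x₁, x₂, x₃, x₄ }, { x₁, x₂, x₄, x₅ }, { x₂, x₃, x₄, x₅ }, X } (that is, 𝒜 plus ∅ and X).
Iteration 1 adds 3:
  { x₁ }  = { x₂, x₃, x₄, x₅ }ᶜ
  { x₃ }  = { x₁, x₂, x₄, x₅ }ᶜ
  { x₅ }  = { x₁, x₂, x₃, x₄ }ᶜ
  [8 total]
Iteration 2 adds 3:
  { x₁, x₃ }  = { x₃ } ∪ { x₁ }
  { x₁, x₅ }  = { x₅ } ∪ { x₁ }
  { x₃, x₅ }  = { x₃ } ∪ { x₅ }
  [11 total]
Iteration 3: 4 new —
  { x₁, x₂, x₄ }  = { x₃, x₅ }ᶜ
  { x₁, x₃, x₅ }  = { x₃ } ∪ { x₁, x₅ }
  { x₂, x₃, x₄ }  = { x₁, x₅ }ᶜ
  { x₂, x₄, x₅ }  = { x₁, x₃ }ᶜ
  [15 total]
Iteration 4 adds 1:
  { x₂, x₄ }  = { x₁, x₃, x₅ }ᶜ
  [16 total]
Iteration 5: stable.

σ(𝒜) = { {}, { x₁ }, { x₃ }, { x₅ }, { x₁, x₃ }, { x₁, x₅ }, { x₂, x₄ }, { x₃, x₅ }, { x₁, x₂, x₄ }, { x₁, x₃, x₅ }, { x₂, x₃, x₄ }, { x₂, x₄, x₅ }, { x₁, x₂, x₃, x₄ }, { x₁, x₂, x₄, x₅ }, { x₂, x₃, x₄, x₅ }, X }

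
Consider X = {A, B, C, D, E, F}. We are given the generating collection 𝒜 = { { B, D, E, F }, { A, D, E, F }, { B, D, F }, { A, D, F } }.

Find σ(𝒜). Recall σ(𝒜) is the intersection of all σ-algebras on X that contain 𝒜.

Take S₀ = 𝒜 ∪ {∅, X} = { {  }, { A, D, F }, { B, D, F }, { A, D, E, F }, { B, D, E, F }, X }.
Pass 1 adds 6:
  { A, C }  = ᶜ of { B, D, E, F }
  { B, C }  = ᶜ of { A, D, E, F }
  { A, C, E }  = ᶜ of { B, D, F }
  { B, C, E }  = ᶜ of { A, D, F }
  { A, B, D, F }  = { B, D, F } ∪ { A, D, F }
  { A, B, D, E, F }  = { B, D, F } ∪ { A, D, E, F }
  — 12 sets.
Pass 2: +9 →
  { C }  = ᶜ of { A, B, D, E, F }
  { C, E }  = ᶜ of { A, B, D, F }
  { A, B, C }  = { B, C } ∪ { A, C }
  { A, B, C, E }  = { A, C, E } ∪ { B, C }
  { A, C, D, F }  = { A, D, F } ∪ { A, C }
  { B, C, D, F }  = { B, D, F } ∪ { B, C }
  { A, B, C, D, F }  = { B, D, F } ∪ { A, C }
  { A, C, D, E, F }  = { A, D, E, F } ∪ { A, C, E }
  { B, C, D, E, F }  = { B, D, F } ∪ { B, C, E }
  — 21 sets.
Pass 3. New:
  { A }  = ᶜ of { B, C, D, E, F }
  { B }  = ᶜ of { A, C, D, E, F }
  { E }  = ᶜ of { A, B, C, D, F }
  { A, E }  = ᶜ of { B, C, D, F }
  { B, E }  = ᶜ of { A, C, D, F }
  { D, F }  = ᶜ of { A, B, C, E }
  { D, E, F }  = ᶜ of { A, B, C }
  — 28 sets.
Pass 4 adds 4:
  { A, B }  = { B } ∪ { A }
  { A, B, E }  = { B, E } ∪ { A, E }
  { C, D, F }  = { C } ∪ { D, F }
  { C, D, E, F }  = { C } ∪ { D, E, F }
  — 32 sets.
Pass 5: closed — nothing new.

Hence σ(𝒜) has 32 members: { {  }, { A }, { B }, { C }, { E }, { A, B }, { A, C }, { A, E }, { B, C }, { B, E }, { C, E }, { D, F }, { A, B, C }, { A, B, E }, { A, C, E }, { A, D, F }, { B, C, E }, { B, D, F }, { C, D, F }, { D, E, F }, { A, B, C, E }, { A, B, D, F }, { A, C, D, F }, { A, D, E, F }, { B, C, D, F }, { B, D, E, F }, { C, D, E, F }, { A, B, C, D, F }, { A, B, D, E, F }, { A, C, D, E, F }, { B, C, D, E, F }, X }.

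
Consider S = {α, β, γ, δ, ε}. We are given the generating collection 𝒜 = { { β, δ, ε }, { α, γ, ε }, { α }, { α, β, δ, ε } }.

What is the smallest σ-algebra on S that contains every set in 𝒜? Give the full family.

σ(𝒜) = { {  }, { α }, { γ }, { ε }, { α, γ }, { α, ε }, { β, δ }, { γ, ε }, { α, β, δ }, { α, γ, ε }, { β, γ, δ }, { β, δ, ε }, { α, β, γ, δ }, { α, β, δ, ε }, { β, γ, δ, ε }, S }

Trace:
Start: 𝒜 ∪ {∅, S} = { {  }, { α }, { α, γ, ε }, { β, δ, ε }, { α, β, δ, ε }, S }.
Pass 1 adds 4:
  { γ }  = complement { α, β, δ, ε }
  { α, γ }  = complement { β, δ, ε }
  { β, δ }  = complement { α, γ, ε }
  { β, γ, δ, ε }  = complement { α }
  |family| = 10
Pass 2 adds 3:
  { α, β, δ }  = { β, δ } ∪ { α }
  { β, γ, δ }  = { γ } ∪ { β, δ }
  { α, β, γ, δ }  = { α, γ } ∪ { β, δ }
  |family| = 13
Pass 3. New:
  { ε }  = complement { α, β, γ, δ }
  { α, ε }  = complement { β, γ, δ }
  { γ, ε }  = complement { α, β, δ }
  |family| = 16
Pass 4: stable.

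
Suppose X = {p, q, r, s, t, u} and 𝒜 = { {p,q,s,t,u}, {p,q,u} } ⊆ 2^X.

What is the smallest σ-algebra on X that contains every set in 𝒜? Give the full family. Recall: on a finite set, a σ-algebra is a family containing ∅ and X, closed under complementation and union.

Start: 𝒜 ∪ {∅, X} = { {}, {p,q,u}, {p,q,s,t,u}, X }.
Pass 1: +2 →
  {r}  = X∖{p,q,s,t,u}
  {r,s,t}  = X∖{p,q,u}
Pass 2: +1 →
  {p,q,r,u}  = {r} ∪ {p,q,u}
Pass 3 (1 new):
  {s,t}  = X∖{p,q,r,u}
Pass 4: stable.

Therefore σ(𝒜) = { {}, {r}, {s,t}, {p,q,u}, {r,s,t}, {p,q,r,u}, {p,q,s,t,u}, X } (|σ(𝒜)| = 8).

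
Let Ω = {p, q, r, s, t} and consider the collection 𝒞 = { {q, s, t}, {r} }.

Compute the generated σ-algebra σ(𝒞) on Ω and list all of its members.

Begin from { {}, {r}, {q, s, t}, Ω } (that is, 𝒞 plus ∅ and Ω).
Round 1 adds 3:
  {p, r}  = {q, s, t}ᶜ
  {p, q, s, t}  = {r}ᶜ
  {q, r, s, t}  = {r} ∪ {q, s, t}
Round 2: 1 new —
  {p}  = {q, r, s, t}ᶜ
After Round 3 the family is unchanged; done.

Therefore σ(𝒞) = { {}, {p}, {r}, {p, r}, {q, s, t}, {p, q, s, t}, {q, r, s, t}, Ω } (|σ(𝒞)| = 8).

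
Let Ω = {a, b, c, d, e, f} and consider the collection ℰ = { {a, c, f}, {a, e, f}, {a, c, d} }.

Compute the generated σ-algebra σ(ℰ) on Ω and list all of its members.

Initial family (5 sets): { {}, {a, c, d}, {a, c, f}, {a, e, f}, Ω }.
Step 1: 6 new —
  {b, c, d}  = ᶜ of {a, e, f}
  {b, d, e}  = ᶜ of {a, c, f}
  {b, e, f}  = ᶜ of {a, c, d}
  {a, c, d, f}  = {a, c, d} ∪ {a, c, f}
  {a, c, e, f}  = {a, e, f} ∪ {a, c, f}
  {a, c, d, e, f}  = {a, c, d} ∪ {a, e, f}
  — 11 sets.
Step 2. New:
  {b}  = ᶜ of {a, c, d, e, f}
  {b, d}  = ᶜ of {a, c, e, f}
  {b, e}  = ᶜ of {a, c, d, f}
  {a, b, c, d}  = {b, c, d} ∪ {a, c, d}
  {a, b, e, f}  = {b, e, f} ∪ {a, e, f}
  {b, c, d, e}  = {b, c, d} ∪ {b, d, e}
  {b, d, e, f}  = {b, e, f} ∪ {b, d, e}
  {a, b, c, d, e}  = {a, c, d} ∪ {b, d, e}
  {a, b, c, d, f}  = {b, c, d} ∪ {a, c, f}
  {a, b, c, e, f}  = {a, c, e, f} ∪ {b, e, f}
  {a, b, d, e, f}  = {a, e, f} ∪ {b, d, e}
  {b, c, d, e, f}  = {b, c, d} ∪ {b, e, f}
  — 23 sets.
Step 3. New:
  {a}  = ᶜ of {b, c, d, e, f}
  {c}  = ᶜ of {a, b, d, e, f}
  {d}  = ᶜ of {a, b, c, e, f}
  {e}  = ᶜ of {a, b, c, d, f}
  {f}  = ᶜ of {a, b, c, d, e}
  {a, c}  = ᶜ of {b, d, e, f}
  {a, f}  = ᶜ of {b, c, d, e}
  {c, d}  = ᶜ of {a, b, e, f}
  {e, f}  = ᶜ of {a, b, c, d}
  {a, b, c, f}  = {a, c, f} ∪ {b}
  — 33 sets.
Step 4 (29 new):
  {a, b}  = {a} ∪ {b}
  {a, d}  = {a} ∪ {d}
  {a, e}  = {a} ∪ {e}
  {b, c}  = {b} ∪ {c}
  {b, f}  = {b} ∪ {f}
  {c, e}  = {e} ∪ {c}
  {c, f}  = {f} ∪ {c}
  {d, e}  = ᶜ of {a, b, c, f}
  {d, f}  = {f} ∪ {d}
  {a, b, c}  = {b} ∪ {a, c}
  {a, b, d}  = {a} ∪ {b, d}
  {a, b, e}  = {b, e} ∪ {a}
  {a, b, f}  = {a, f} ∪ {b}
  {a, c, e}  = {e} ∪ {a, c}
  {a, d, f}  = {a, f} ∪ {d}
  {b, c, e}  = {b, e} ∪ {c}
  {b, d, f}  = {f} ∪ {b, d}
  {c, d, e}  = {c, d} ∪ {e}
  {c, d, f}  = {c, d} ∪ {f}
  {c, e, f}  = {e, f} ∪ {c}
  {d, e, f}  = {e, f} ∪ {d}
  {a, b, c, e}  = {b, e} ∪ {a, c}
  {a, b, d, e}  = {a} ∪ {b, d, e}
  {a, b, d, f}  = {a, f} ∪ {b, d}
  {a, c, d, e}  = {e} ∪ {a, c, d}
  {a, d, e, f}  = {a, e, f} ∪ {d}
  {b, c, d, f}  = {f} ∪ {b, c, d}
  {b, c, e, f}  = {b, e, f} ∪ {c}
  {c, d, e, f}  = {c, d} ∪ {e, f}
  — 62 sets.
Step 5 adds 2:
  {a, d, e}  = {d, e} ∪ {a, d}
  {b, c, f}  = {b} ∪ {c, f}
  — 64 sets.
Step 6: closed — nothing new.

Therefore σ(ℰ) = { {}, {a}, {b}, {c}, {d}, {e}, {f}, {a, b}, {a, c}, {a, d}, {a, e}, {a, f}, {b, c}, {b, d}, {b, e}, {b, f}, {c, d}, {c, e}, {c, f}, {d, e}, {d, f}, {e, f}, {a, b, c}, {a, b, d}, {a, b, e}, {a, b, f}, {a, c, d}, {a, c, e}, {a, c, f}, {a, d, e}, {a, d, f}, {a, e, f}, {b, c, d}, {b, c, e}, {b, c, f}, {b, d, e}, {b, d, f}, {b, e, f}, {c, d, e}, {c, d, f}, {c, e, f}, {d, e, f}, {a, b, c, d}, {a, b, c, e}, {a, b, c, f}, {a, b, d, e}, {a, b, d, f}, {a, b, e, f}, {a, c, d, e}, {a, c, d, f}, {a, c, e, f}, {a, d, e, f}, {b, c, d, e}, {b, c, d, f}, {b, c, e, f}, {b, d, e, f}, {c, d, e, f}, {a, b, c, d, e}, {a, b, c, d, f}, {a, b, c, e, f}, {a, b, d, e, f}, {a, c, d, e, f}, {b, c, d, e, f}, Ω } (|σ(ℰ)| = 64).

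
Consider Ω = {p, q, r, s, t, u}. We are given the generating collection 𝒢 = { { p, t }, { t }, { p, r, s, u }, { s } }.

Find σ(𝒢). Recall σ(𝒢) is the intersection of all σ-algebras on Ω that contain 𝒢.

Answer: σ(𝒢) = { {  }, { p }, { q }, { s }, { t }, { p, q }, { p, s }, { p, t }, { q, s }, { q, t }, { r, u }, { s, t }, { p, q, s }, { p, q, t }, { p, r, u }, { p, s, t }, { q, r, u }, { q, s, t }, { r, s, u }, { r, t, u }, { p, q, r, u }, { p, q, s, t }, { p, r, s, u }, { p, r, t, u }, { q, r, s, u }, { q, r, t, u }, { r, s, t, u }, { p, q, r, s, u }, { p, q, r, t, u }, { p, r, s, t, u }, { q, r, s, t, u }, Ω }

Check:
Take S₀ = 𝒢 ∪ {∅, Ω} = { {  }, { s }, { t }, { p, t }, { p, r, s, u }, Ω }.
Step 1. New:
  { q, t }  = ᶜ of { p, r, s, u }
  { s, t }  = { s } ∪ { t }
  { p, s, t }  = { p, t } ∪ { s }
  { q, r, s, u }  = ᶜ of { p, t }
  { p, q, r, s, u }  = ᶜ of { t }
  { p, q, r, t, u }  = ᶜ of { s }
  { p, r, s, t, u }  = { p, r, s, u } ∪ { p, t }
  — 13 sets.
Step 2 adds 7:
  { q }  = ᶜ of { p, r, s, t, u }
  { p, q, t }  = { q, t } ∪ { p, t }
  { q, r, u }  = ᶜ of { p, s, t }
  { q, s, t }  = { q, t } ∪ { s, t }
  { p, q, r, u }  = ᶜ of { s, t }
  { p, q, s, t }  = { p, s, t } ∪ { q, t }
  { q, r, s, t, u }  = { q, t } ∪ { q, r, s, u }
  — 20 sets.
Step 3 adds 6:
  { p }  = ᶜ of { q, r, s, t, u }
  { q, s }  = { q } ∪ { s }
  { r, u }  = ᶜ of { p, q, s, t }
  { p, r, u }  = ᶜ of { q, s, t }
  { r, s, u }  = ᶜ of { p, q, t }
  { q, r, t, u }  = { q, t } ∪ { q, r, u }
  — 26 sets.
Step 4 adds 6:
  { p, q }  = { p } ∪ { q }
  { p, s }  = ᶜ of { q, r, t, u }
  { p, q, s }  = { p } ∪ { q, s }
  { r, t, u }  = { t } ∪ { r, u }
  { p, r, t, u }  = ᶜ of { q, s }
  { r, s, t, u }  = { t } ∪ { r, s, u }
  — 32 sets.
After Step 5 the family is unchanged; done.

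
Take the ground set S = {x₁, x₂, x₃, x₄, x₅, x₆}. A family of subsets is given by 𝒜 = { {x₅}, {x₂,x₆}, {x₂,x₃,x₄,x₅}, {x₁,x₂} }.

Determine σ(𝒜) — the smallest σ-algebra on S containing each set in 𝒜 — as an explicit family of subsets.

Initial family (6 sets): { {}, {x₅}, {x₁,x₂}, {x₂,x₆}, {x₂,x₃,x₄,x₅}, S }.
Pass 1: +9 →
  {x₁,x₆}  = complement {x₂,x₃,x₄,x₅}
  {x₁,x₂,x₅}  = {x₁,x₂} ∪ {x₅}
  {x₁,x₂,x₆}  = {x₁,x₂} ∪ {x₂,x₆}
  {x₂,x₅,x₆}  = {x₂,x₆} ∪ {x₅}
  {x₁,x₃,x₄,x₅}  = complement {x₂,x₆}
  {x₃,x₄,x₅,x₆}  = complement {x₁,x₂}
  {x₁,x₂,x₃,x₄,x₅}  = {x₁,x₂} ∪ {x₂,x₃,x₄,x₅}
  {x₁,x₂,x₃,x₄,x₆}  = complement {x₅}
  {x₂,x₃,x₄,x₅,x₆}  = {x₂,x₆} ∪ {x₂,x₃,x₄,x₅}
  [15 total]
Pass 2 (8 new):
  {x₁}  = complement {x₂,x₃,x₄,x₅,x₆}
  {x₆}  = complement {x₁,x₂,x₃,x₄,x₅}
  {x₁,x₃,x₄}  = complement {x₂,x₅,x₆}
  {x₁,x₅,x₆}  = {x₁,x₆} ∪ {x₅}
  {x₃,x₄,x₅}  = complement {x₁,x₂,x₆}
  {x₃,x₄,x₆}  = complement {x₁,x₂,x₅}
  {x₁,x₂,x₅,x₆}  = {x₁,x₂} ∪ {x₂,x₅,x₆}
  {x₁,x₃,x₄,x₅,x₆}  = {x₃,x₄,x₅,x₆} ∪ {x₁,x₆}
  [23 total]
Pass 3. New:
  {x₂}  = complement {x₁,x₃,x₄,x₅,x₆}
  {x₁,x₅}  = {x₅} ∪ {x₁}
  {x₃,x₄}  = complement {x₁,x₂,x₅,x₆}
  {x₅,x₆}  = {x₆} ∪ {x₅}
  {x₂,x₃,x₄}  = complement {x₁,x₅,x₆}
  {x₁,x₂,x₃,x₄}  = {x₁,x₃,x₄} ∪ {x₁,x₂}
  {x₁,x₃,x₄,x₆}  = {x₁,x₆} ∪ {x₁,x₃,x₄}
  {x₂,x₃,x₄,x₆}  = {x₃,x₄,x₆} ∪ {x₂,x₆}
  [31 total]
Pass 4: 1 new —
  {x₂,x₅}  = complement {x₁,x₃,x₄,x₆}
  [32 total]
Pass 5: closed — nothing new.

Hence σ(𝒜) has 32 members: { {}, {x₁}, {x₂}, {x₅}, {x₆}, {x₁,x₂}, {x₁,x₅}, {x₁,x₆}, {x₂,x₅}, {x₂,x₆}, {x₃,x₄}, {x₅,x₆}, {x₁,x₂,x₅}, {x₁,x₂,x₆}, {x₁,x₃,x₄}, {x₁,x₅,x₆}, {x₂,x₃,x₄}, {x₂,x₅,x₆}, {x₃,x₄,x₅}, {x₃,x₄,x₆}, {x₁,x₂,x₃,x₄}, {x₁,x₂,x₅,x₆}, {x₁,x₃,x₄,x₅}, {x₁,x₃,x₄,x₆}, {x₂,x₃,x₄,x₅}, {x₂,x₃,x₄,x₆}, {x₃,x₄,x₅,x₆}, {x₁,x₂,x₃,x₄,x₅}, {x₁,x₂,x₃,x₄,x₆}, {x₁,x₃,x₄,x₅,x₆}, {x₂,x₃,x₄,x₅,x₆}, S }.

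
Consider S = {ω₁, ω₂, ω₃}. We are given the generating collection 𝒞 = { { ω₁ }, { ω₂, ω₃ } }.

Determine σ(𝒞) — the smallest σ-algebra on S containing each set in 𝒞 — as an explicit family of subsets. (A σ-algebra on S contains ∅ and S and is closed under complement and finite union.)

Answer: σ(𝒞) = { {  }, { ω₁ }, { ω₂, ω₃ }, S }

Derivation:
Seed the family with 𝒞 together with ∅ and S: { {  }, { ω₁ }, { ω₂, ω₃ }, S }.
Step 1: closed — nothing new.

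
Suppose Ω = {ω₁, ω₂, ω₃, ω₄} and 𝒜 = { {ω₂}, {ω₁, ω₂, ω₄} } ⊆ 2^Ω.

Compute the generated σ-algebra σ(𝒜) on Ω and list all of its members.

Take S₀ = 𝒜 ∪ {∅, Ω} = { ∅, {ω₂}, {ω₁, ω₂, ω₄}, Ω }.
Round 1 adds 2:
  {ω₃}  = {ω₁, ω₂, ω₄}ᶜ
  {ω₁, ω₃, ω₄}  = {ω₂}ᶜ
  (now 6)
Round 2. New:
  {ω₂, ω₃}  = {ω₃} ∪ {ω₂}
  (now 7)
Round 3: +1 →
  {ω₁, ω₄}  = {ω₂, ω₃}ᶜ
  (now 8)
Round 4 adds nothing — fixpoint reached.

Hence σ(𝒜) has 8 members: { ∅, {ω₂}, {ω₃}, {ω₁, ω₄}, {ω₂, ω₃}, {ω₁, ω₂, ω₄}, {ω₁, ω₃, ω₄}, Ω }.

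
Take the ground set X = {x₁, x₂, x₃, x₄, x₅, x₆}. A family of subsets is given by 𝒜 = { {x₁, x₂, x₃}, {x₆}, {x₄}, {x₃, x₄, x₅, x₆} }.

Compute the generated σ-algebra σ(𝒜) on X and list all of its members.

Initial family (6 sets): { {}, {x₄}, {x₆}, {x₁, x₂, x₃}, {x₃, x₄, x₅, x₆}, X }.
Iteration 1 (7 new):
  {x₁, x₂}  = complement {x₃, x₄, x₅, x₆}
  {x₄, x₆}  = {x₄} ∪ {x₆}
  {x₄, x₅, x₆}  = complement {x₁, x₂, x₃}
  {x₁, x₂, x₃, x₄}  = {x₁, x₂, x₃} ∪ {x₄}
  {x₁, x₂, x₃, x₆}  = {x₁, x₂, x₃} ∪ {x₆}
  {x₁, x₂, x₃, x₄, x₅}  = complement {x₆}
  {x₁, x₂, x₃, x₅, x₆}  = complement {x₄}
  [13 total]
Iteration 2. New:
  {x₄, x₅}  = complement {x₁, x₂, x₃, x₆}
  {x₅, x₆}  = complement {x₁, x₂, x₃, x₄}
  {x₁, x₂, x₄}  = {x₁, x₂} ∪ {x₄}
  {x₁, x₂, x₆}  = {x₁, x₂} ∪ {x₆}
  {x₁, x₂, x₃, x₅}  = complement {x₄, x₆}
  {x₁, x₂, x₄, x₆}  = {x₁, x₂} ∪ {x₄, x₆}
  {x₁, x₂, x₃, x₄, x₆}  = {x₁, x₂, x₃} ∪ {x₄, x₆}
  {x₁, x₂, x₄, x₅, x₆}  = {x₁, x₂} ∪ {x₄, x₅, x₆}
  [21 total]
Iteration 3. New:
  {x₃}  = complement {x₁, x₂, x₄, x₅, x₆}
  {x₅}  = complement {x₁, x₂, x₃, x₄, x₆}
  {x₃, x₅}  = complement {x₁, x₂, x₄, x₆}
  {x₃, x₄, x₅}  = complement {x₁, x₂, x₆}
  {x₃, x₅, x₆}  = complement {x₁, x₂, x₄}
  {x₁, x₂, x₄, x₅}  = {x₄, x₅} ∪ {x₁, x₂}
  {x₁, x₂, x₅, x₆}  = {x₅, x₆} ∪ {x₁, x₂}
  [28 total]
Iteration 4 adds 4:
  {x₃, x₄}  = complement {x₁, x₂, x₅, x₆}
  {x₃, x₆}  = complement {x₁, x₂, x₄, x₅}
  {x₁, x₂, x₅}  = {x₁, x₂} ∪ {x₅}
  {x₃, x₄, x₆}  = {x₃} ∪ {x₄, x₆}
  [32 total]
Iteration 5: already closed under ᶜ and ∪.

Hence σ(𝒜) has 32 members: { {}, {x₃}, {x₄}, {x₅}, {x₆}, {x₁, x₂}, {x₃, x₄}, {x₃, x₅}, {x₃, x₆}, {x₄, x₅}, {x₄, x₆}, {x₅, x₆}, {x₁, x₂, x₃}, {x₁, x₂, x₄}, {x₁, x₂, x₅}, {x₁, x₂, x₆}, {x₃, x₄, x₅}, {x₃, x₄, x₆}, {x₃, x₅, x₆}, {x₄, x₅, x₆}, {x₁, x₂, x₃, x₄}, {x₁, x₂, x₃, x₅}, {x₁, x₂, x₃, x₆}, {x₁, x₂, x₄, x₅}, {x₁, x₂, x₄, x₆}, {x₁, x₂, x₅, x₆}, {x₃, x₄, x₅, x₆}, {x₁, x₂, x₃, x₄, x₅}, {x₁, x₂, x₃, x₄, x₆}, {x₁, x₂, x₃, x₅, x₆}, {x₁, x₂, x₄, x₅, x₆}, X }.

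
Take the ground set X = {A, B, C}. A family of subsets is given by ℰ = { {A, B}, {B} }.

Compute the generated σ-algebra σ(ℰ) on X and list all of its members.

Begin from { ∅, {B}, {A, B}, X } (that is, ℰ plus ∅ and X).
Step 1 (2 new):
  {C}  = complement {A, B}
  {A, C}  = complement {B}
Step 2 adds 1:
  {B, C}  = {C} ∪ {B}
Step 3: 1 new —
  {A}  = complement {B, C}
Step 4: no new sets; the family is a σ-algebra.

|σ(ℰ)| = 8.  σ(ℰ) = { ∅, {A}, {B}, {C}, {A, B}, {A, C}, {B, C}, X }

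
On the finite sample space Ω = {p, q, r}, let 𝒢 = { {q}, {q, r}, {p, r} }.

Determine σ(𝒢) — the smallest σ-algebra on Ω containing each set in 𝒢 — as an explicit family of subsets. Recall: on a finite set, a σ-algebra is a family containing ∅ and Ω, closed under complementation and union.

σ(𝒢) (8 sets): { {}, {p}, {q}, {r}, {p, q}, {p, r}, {q, r}, Ω }

Derivation:
Begin from { {}, {q}, {p, r}, {q, r}, Ω } (that is, 𝒢 plus ∅ and Ω).
Pass 1 (1 new):
  {p}  = {q, r}ᶜ
Pass 2: +1 →
  {p, q}  = {q} ∪ {p}
Pass 3: 1 new —
  {r}  = {p, q}ᶜ
Pass 4: already closed under ᶜ and ∪.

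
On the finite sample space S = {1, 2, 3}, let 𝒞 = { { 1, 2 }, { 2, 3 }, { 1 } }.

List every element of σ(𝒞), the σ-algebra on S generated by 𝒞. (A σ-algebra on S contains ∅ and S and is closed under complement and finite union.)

Initial family (5 sets): { {  }, { 1 }, { 1, 2 }, { 2, 3 }, S }.
Iteration 1: 1 new —
  { 3 }  = S∖{ 1, 2 }
  |family| = 6
Iteration 2: 1 new —
  { 1, 3 }  = { 3 } ∪ { 1 }
  |family| = 7
Iteration 3: +1 →
  { 2 }  = S∖{ 1, 3 }
  |family| = 8
Iteration 4: closed — nothing new.

|σ(𝒞)| = 8.  σ(𝒞) = { {  }, { 1 }, { 2 }, { 3 }, { 1, 2 }, { 1, 3 }, { 2, 3 }, S }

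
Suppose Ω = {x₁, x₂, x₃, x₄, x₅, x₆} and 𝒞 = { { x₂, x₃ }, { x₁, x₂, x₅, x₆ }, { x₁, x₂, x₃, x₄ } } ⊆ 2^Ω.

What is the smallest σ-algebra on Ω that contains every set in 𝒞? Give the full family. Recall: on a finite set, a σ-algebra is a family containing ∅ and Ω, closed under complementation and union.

Answer: σ(𝒞) = { ∅, { x₁ }, { x₂ }, { x₃ }, { x₄ }, { x₁, x₂ }, { x₁, x₃ }, { x₁, x₄ }, { x₂, x₃ }, { x₂, x₄ }, { x₃, x₄ }, { x₅, x₆ }, { x₁, x₂, x₃ }, { x₁, x₂, x₄ }, { x₁, x₃, x₄ }, { x₁, x₅, x₆ }, { x₂, x₃, x₄ }, { x₂, x₅, x₆ }, { x₃, x₅, x₆ }, { x₄, x₅, x₆ }, { x₁, x₂, x₃, x₄ }, { x₁, x₂, x₅, x₆ }, { x₁, x₃, x₅, x₆ }, { x₁, x₄, x₅, x₆ }, { x₂, x₃, x₅, x₆ }, { x₂, x₄, x₅, x₆ }, { x₃, x₄, x₅, x₆ }, { x₁, x₂, x₃, x₅, x₆ }, { x₁, x₂, x₄, x₅, x₆ }, { x₁, x₃, x₄, x₅, x₆ }, { x₂, x₃, x₄, x₅, x₆ }, Ω }

Derivation:
Begin from { ∅, { x₂, x₃ }, { x₁, x₂, x₃, x₄ }, { x₁, x₂, x₅, x₆ }, Ω } (that is, 𝒞 plus ∅ and Ω).
Round 1: +4 →
  { x₃, x₄ }  = ᶜ of { x₁, x₂, x₅, x₆ }
  { x₅, x₆ }  = ᶜ of { x₁, x₂, x₃, x₄ }
  { x₁, x₄, x₅, x₆ }  = ᶜ of { x₂, x₃ }
  { x₁, x₂, x₃, x₅, x₆ }  = { x₂, x₃ } ∪ { x₁, x₂, x₅, x₆ }
  |family| = 9
Round 2 (6 new):
  { x₄ }  = ᶜ of { x₁, x₂, x₃, x₅, x₆ }
  { x₂, x₃, x₄ }  = { x₃, x₄ } ∪ { x₂, x₃ }
  { x₂, x₃, x₅, x₆ }  = { x₅, x₆ } ∪ { x₂, x₃ }
  { x₃, x₄, x₅, x₆ }  = { x₃, x₄ } ∪ { x₅, x₆ }
  { x₁, x₂, x₄, x₅, x₆ }  = { x₁, x₄, x₅, x₆ } ∪ { x₁, x₂, x₅, x₆ }
  { x₁, x₃, x₄, x₅, x₆ }  = { x₃, x₄ } ∪ { x₁, x₄, x₅, x₆ }
  |family| = 15
Round 3: 7 new —
  { x₂ }  = ᶜ of { x₁, x₃, x₄, x₅, x₆ }
  { x₃ }  = ᶜ of { x₁, x₂, x₄, x₅, x₆ }
  { x₁, x₂ }  = ᶜ of { x₃, x₄, x₅, x₆ }
  { x₁, x₄ }  = ᶜ of { x₂, x₃, x₅, x₆ }
  { x₁, x₅, x₆ }  = ᶜ of { x₂, x₃, x₄ }
  { x₄, x₅, x₆ }  = { x₅, x₆ } ∪ { x₄ }
  { x₂, x₃, x₄, x₅, x₆ }  = { x₃, x₄ } ∪ { x₂, x₃, x₅, x₆ }
  |family| = 22
Round 4: 9 new —
  { x₁ }  = ᶜ of { x₂, x₃, x₄, x₅, x₆ }
  { x₂, x₄ }  = { x₂ } ∪ { x₄ }
  { x₁, x₂, x₃ }  = ᶜ of { x₄, x₅, x₆ }
  { x₁, x₂, x₄ }  = { x₂ } ∪ { x₁, x₄ }
  { x₁, x₃, x₄ }  = { x₃, x₄ } ∪ { x₁, x₄ }
  { x₂, x₅, x₆ }  = { x₅, x₆ } ∪ { x₂ }
  { x₃, x₅, x₆ }  = { x₅, x₆ } ∪ { x₃ }
  { x₁, x₃, x₅, x₆ }  = { x₁, x₅, x₆ } ∪ { x₃ }
  { x₂, x₄, x₅, x₆ }  = { x₂ } ∪ { x₄, x₅, x₆ }
  |family| = 31
Round 5 (1 new):
  { x₁, x₃ }  = ᶜ of { x₂, x₄, x₅, x₆ }
  |family| = 32
Round 6: already closed under ᶜ and ∪.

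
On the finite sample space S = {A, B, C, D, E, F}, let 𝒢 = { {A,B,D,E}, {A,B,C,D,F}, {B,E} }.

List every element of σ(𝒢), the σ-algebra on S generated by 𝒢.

Answer: σ(𝒢) = { ∅, {B}, {E}, {A,D}, {B,E}, {C,F}, {A,B,D}, {A,D,E}, {B,C,F}, {C,E,F}, {A,B,D,E}, {A,C,D,F}, {B,C,E,F}, {A,B,C,D,F}, {A,C,D,E,F}, S }

Derivation:
Take S₀ = 𝒢 ∪ {∅, S} = { ∅, {B,E}, {A,B,D,E}, {A,B,C,D,F}, S }.
Pass 1. New:
  {E}  = ᶜ of {A,B,C,D,F}
  {C,F}  = ᶜ of {A,B,D,E}
  {A,C,D,F}  = ᶜ of {B,E}
  (now 8)
Pass 2 adds 3:
  {C,E,F}  = {E} ∪ {C,F}
  {B,C,E,F}  = {B,E} ∪ {C,F}
  {A,C,D,E,F}  = {E} ∪ {A,C,D,F}
  (now 11)
Pass 3 adds 3:
  {B}  = ᶜ of {A,C,D,E,F}
  {A,D}  = ᶜ of {B,C,E,F}
  {A,B,D}  = ᶜ of {C,E,F}
  (now 14)
Pass 4: +2 →
  {A,D,E}  = {A,D} ∪ {E}
  {B,C,F}  = {C,F} ∪ {B}
  (now 16)
Pass 5: no new sets; the family is a σ-algebra.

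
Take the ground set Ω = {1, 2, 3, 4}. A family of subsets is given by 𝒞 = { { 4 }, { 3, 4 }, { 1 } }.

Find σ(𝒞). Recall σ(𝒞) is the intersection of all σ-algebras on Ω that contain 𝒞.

|σ(𝒞)| = 16.  σ(𝒞) = { {}, { 1 }, { 2 }, { 3 }, { 4 }, { 1, 2 }, { 1, 3 }, { 1, 4 }, { 2, 3 }, { 2, 4 }, { 3, 4 }, { 1, 2, 3 }, { 1, 2, 4 }, { 1, 3, 4 }, { 2, 3, 4 }, Ω }

Trace:
Begin from { {}, { 1 }, { 4 }, { 3, 4 }, Ω } (that is, 𝒞 plus ∅ and Ω).
Round 1: +5 →
  { 1, 2 }  = Ω∖{ 3, 4 }
  { 1, 4 }  = { 4 } ∪ { 1 }
  { 1, 2, 3 }  = Ω∖{ 4 }
  { 1, 3, 4 }  = { 3, 4 } ∪ { 1 }
  { 2, 3, 4 }  = Ω∖{ 1 }
Round 2: 3 new —
  { 2 }  = Ω∖{ 1, 3, 4 }
  { 2, 3 }  = Ω∖{ 1, 4 }
  { 1, 2, 4 }  = { 1, 2 } ∪ { 1, 4 }
Round 3. New:
  { 3 }  = Ω∖{ 1, 2, 4 }
  { 2, 4 }  = { 4 } ∪ { 2 }
Round 4. New:
  { 1, 3 }  = Ω∖{ 2, 4 }
Round 5: no new sets; the family is a σ-algebra.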